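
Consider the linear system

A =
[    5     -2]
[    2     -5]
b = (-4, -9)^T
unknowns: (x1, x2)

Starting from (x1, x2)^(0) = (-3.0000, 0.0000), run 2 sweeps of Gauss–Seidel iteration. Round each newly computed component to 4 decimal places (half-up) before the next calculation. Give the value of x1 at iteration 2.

-0.2080

Iteration 1:
  x1 = (-4 - (-2)·0.0000) / (5) = -0.8000
  x2 = (-9 - (2)·-0.8000) / (-5) = 1.4800
Iteration 2:
  x1 = (-4 - (-2)·1.4800) / (5) = -0.2080
  x2 = (-9 - (2)·-0.2080) / (-5) = 1.7168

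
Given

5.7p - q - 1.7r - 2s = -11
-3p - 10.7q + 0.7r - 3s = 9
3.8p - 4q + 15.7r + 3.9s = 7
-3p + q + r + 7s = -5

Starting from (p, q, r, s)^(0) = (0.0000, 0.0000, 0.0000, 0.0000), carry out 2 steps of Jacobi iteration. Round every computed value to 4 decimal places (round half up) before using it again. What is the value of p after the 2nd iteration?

-2.1950

Iteration 1:
  p = (-11 - (-1)·0.0000 - (-1.7)·0.0000 - (-2)·0.0000) / (5.7) = -1.9298
  q = (9 - (-3)·0.0000 - (0.7)·0.0000 - (-3)·0.0000) / (-10.7) = -0.8411
  r = (7 - (3.8)·0.0000 - (-4)·0.0000 - (3.9)·0.0000) / (15.7) = 0.4459
  s = (-5 - (-3)·0.0000 - (1)·0.0000 - (1)·0.0000) / (7) = -0.7143
Iteration 2:
  p = (-11 - (-1)·-0.8411 - (-1.7)·0.4459 - (-2)·-0.7143) / (5.7) = -2.1950
  q = (9 - (-3)·-1.9298 - (0.7)·0.4459 - (-3)·-0.7143) / (-10.7) = -0.0706
  r = (7 - (3.8)·-1.9298 - (-4)·-0.8411 - (3.9)·-0.7143) / (15.7) = 0.8761
  s = (-5 - (-3)·-1.9298 - (1)·-0.8411 - (1)·0.4459) / (7) = -1.4849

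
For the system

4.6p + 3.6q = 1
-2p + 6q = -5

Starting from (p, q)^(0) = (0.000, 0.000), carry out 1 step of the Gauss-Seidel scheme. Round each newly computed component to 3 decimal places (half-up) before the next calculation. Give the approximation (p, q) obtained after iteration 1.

Iteration 1:
  p = (1 - (3.6)·0.000) / (4.6) = 0.217
  q = (-5 - (-2)·0.217) / (6) = -0.761

(0.217, -0.761)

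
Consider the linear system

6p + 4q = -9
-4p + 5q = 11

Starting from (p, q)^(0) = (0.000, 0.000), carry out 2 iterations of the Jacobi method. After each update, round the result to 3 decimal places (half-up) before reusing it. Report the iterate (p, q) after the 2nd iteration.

(-2.967, 1.000)

Iteration 1:
  p = (-9 - (4)·0.000) / (6) = -1.500
  q = (11 - (-4)·0.000) / (5) = 2.200
Iteration 2:
  p = (-9 - (4)·2.200) / (6) = -2.967
  q = (11 - (-4)·-1.500) / (5) = 1.000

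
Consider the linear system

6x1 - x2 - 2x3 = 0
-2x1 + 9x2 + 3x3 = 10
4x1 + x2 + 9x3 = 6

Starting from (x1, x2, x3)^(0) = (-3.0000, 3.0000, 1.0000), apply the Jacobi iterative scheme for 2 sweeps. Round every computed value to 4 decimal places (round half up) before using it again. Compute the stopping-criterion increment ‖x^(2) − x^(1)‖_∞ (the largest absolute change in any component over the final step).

1.3827

Iteration 1:
  x1 = (0 - (-1)·3.0000 - (-2)·1.0000) / (6) = 0.8333
  x2 = (10 - (-2)·-3.0000 - (3)·1.0000) / (9) = 0.1111
  x3 = (6 - (4)·-3.0000 - (1)·3.0000) / (9) = 1.6667
Iteration 2:
  x1 = (0 - (-1)·0.1111 - (-2)·1.6667) / (6) = 0.5741
  x2 = (10 - (-2)·0.8333 - (3)·1.6667) / (9) = 0.7407
  x3 = (6 - (4)·0.8333 - (1)·0.1111) / (9) = 0.2840
Change: (-0.2592, 0.6296, -1.3827) → max |·| = 1.3827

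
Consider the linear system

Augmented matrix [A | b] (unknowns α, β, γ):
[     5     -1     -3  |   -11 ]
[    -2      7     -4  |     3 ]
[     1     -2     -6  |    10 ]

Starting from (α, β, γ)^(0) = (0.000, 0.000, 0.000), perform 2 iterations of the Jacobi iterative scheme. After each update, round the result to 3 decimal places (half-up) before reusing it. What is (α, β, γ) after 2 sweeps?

(-3.114, -1.153, -2.176)

Iteration 1:
  α = (-11 - (-1)·0.000 - (-3)·0.000) / (5) = -2.200
  β = (3 - (-2)·0.000 - (-4)·0.000) / (7) = 0.429
  γ = (10 - (1)·0.000 - (-2)·0.000) / (-6) = -1.667
Iteration 2:
  α = (-11 - (-1)·0.429 - (-3)·-1.667) / (5) = -3.114
  β = (3 - (-2)·-2.200 - (-4)·-1.667) / (7) = -1.153
  γ = (10 - (1)·-2.200 - (-2)·0.429) / (-6) = -2.176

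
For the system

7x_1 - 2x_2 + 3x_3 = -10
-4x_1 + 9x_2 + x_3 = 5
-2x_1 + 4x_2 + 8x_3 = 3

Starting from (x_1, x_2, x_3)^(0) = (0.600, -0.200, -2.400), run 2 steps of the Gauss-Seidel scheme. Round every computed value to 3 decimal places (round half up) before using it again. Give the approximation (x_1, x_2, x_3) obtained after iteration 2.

Iteration 1:
  x_1 = (-10 - (-2)·-0.200 - (3)·-2.400) / (7) = -0.457
  x_2 = (5 - (-4)·-0.457 - (1)·-2.400) / (9) = 0.619
  x_3 = (3 - (-2)·-0.457 - (4)·0.619) / (8) = -0.049
Iteration 2:
  x_1 = (-10 - (-2)·0.619 - (3)·-0.049) / (7) = -1.231
  x_2 = (5 - (-4)·-1.231 - (1)·-0.049) / (9) = 0.014
  x_3 = (3 - (-2)·-1.231 - (4)·0.014) / (8) = 0.060

(-1.231, 0.014, 0.060)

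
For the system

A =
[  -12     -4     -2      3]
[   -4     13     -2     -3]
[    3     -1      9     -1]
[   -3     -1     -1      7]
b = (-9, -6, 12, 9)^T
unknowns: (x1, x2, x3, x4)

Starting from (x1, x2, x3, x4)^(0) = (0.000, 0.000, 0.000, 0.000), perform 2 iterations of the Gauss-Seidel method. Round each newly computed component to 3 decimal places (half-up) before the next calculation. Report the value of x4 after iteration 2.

1.984

Iteration 1:
  x1 = (-9 - (-4)·0.000 - (-2)·0.000 - (3)·0.000) / (-12) = 0.750
  x2 = (-6 - (-4)·0.750 - (-2)·0.000 - (-3)·0.000) / (13) = -0.231
  x3 = (12 - (3)·0.750 - (-1)·-0.231 - (-1)·0.000) / (9) = 1.058
  x4 = (9 - (-3)·0.750 - (-1)·-0.231 - (-1)·1.058) / (7) = 1.725
Iteration 2:
  x1 = (-9 - (-4)·-0.231 - (-2)·1.058 - (3)·1.725) / (-12) = 1.082
  x2 = (-6 - (-4)·1.082 - (-2)·1.058 - (-3)·1.725) / (13) = 0.432
  x3 = (12 - (3)·1.082 - (-1)·0.432 - (-1)·1.725) / (9) = 1.212
  x4 = (9 - (-3)·1.082 - (-1)·0.432 - (-1)·1.212) / (7) = 1.984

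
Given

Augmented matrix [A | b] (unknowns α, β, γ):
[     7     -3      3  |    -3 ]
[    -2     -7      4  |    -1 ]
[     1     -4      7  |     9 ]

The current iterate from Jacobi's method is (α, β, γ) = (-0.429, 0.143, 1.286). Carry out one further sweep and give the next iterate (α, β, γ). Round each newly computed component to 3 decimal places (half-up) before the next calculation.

One sweep:
  α = (-3 - (-3)·0.143 - (3)·1.286) / (7) = -0.918
  β = (-1 - (-2)·-0.429 - (4)·1.286) / (-7) = 1.000
  γ = (9 - (1)·-0.429 - (-4)·0.143) / (7) = 1.429

(-0.918, 1.000, 1.429)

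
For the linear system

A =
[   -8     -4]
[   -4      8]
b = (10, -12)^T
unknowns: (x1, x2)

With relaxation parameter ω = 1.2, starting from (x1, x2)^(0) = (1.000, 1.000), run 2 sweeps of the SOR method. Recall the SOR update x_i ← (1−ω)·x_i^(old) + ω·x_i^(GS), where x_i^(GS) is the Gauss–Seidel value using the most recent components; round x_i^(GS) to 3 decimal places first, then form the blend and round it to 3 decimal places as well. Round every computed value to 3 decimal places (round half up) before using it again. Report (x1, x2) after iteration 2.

(0.988, -0.531)

Iteration 1:
  x1: GS value = (10 - (-4)·1.000) / (-8) = -1.750;  x1 ← (1−ω)·1.000 + ω·-1.750 = -2.300
  x2: GS value = (-12 - (-4)·-2.300) / (8) = -2.650;  x2 ← (1−ω)·1.000 + ω·-2.650 = -3.380
Iteration 2:
  x1: GS value = (10 - (-4)·-3.380) / (-8) = 0.440;  x1 ← (1−ω)·-2.300 + ω·0.440 = 0.988
  x2: GS value = (-12 - (-4)·0.988) / (8) = -1.006;  x2 ← (1−ω)·-3.380 + ω·-1.006 = -0.531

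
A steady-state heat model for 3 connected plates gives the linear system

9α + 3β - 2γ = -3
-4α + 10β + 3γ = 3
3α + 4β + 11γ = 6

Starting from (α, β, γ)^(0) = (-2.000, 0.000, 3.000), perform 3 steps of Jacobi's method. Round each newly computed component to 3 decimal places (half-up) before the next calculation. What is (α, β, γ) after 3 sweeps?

Iteration 1:
  α = (-3 - (3)·0.000 - (-2)·3.000) / (9) = 0.333
  β = (3 - (-4)·-2.000 - (3)·3.000) / (10) = -1.400
  γ = (6 - (3)·-2.000 - (4)·0.000) / (11) = 1.091
Iteration 2:
  α = (-3 - (3)·-1.400 - (-2)·1.091) / (9) = 0.376
  β = (3 - (-4)·0.333 - (3)·1.091) / (10) = 0.106
  γ = (6 - (3)·0.333 - (4)·-1.400) / (11) = 0.964
Iteration 3:
  α = (-3 - (3)·0.106 - (-2)·0.964) / (9) = -0.154
  β = (3 - (-4)·0.376 - (3)·0.964) / (10) = 0.161
  γ = (6 - (3)·0.376 - (4)·0.106) / (11) = 0.404

(-0.154, 0.161, 0.404)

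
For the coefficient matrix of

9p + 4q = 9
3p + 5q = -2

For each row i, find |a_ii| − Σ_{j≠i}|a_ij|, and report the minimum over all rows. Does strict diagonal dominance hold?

row 1: |9| − (4) = 5
row 2: |5| − (3) = 2
minimum over rows = 2 → strictly diagonally dominant (convergence guaranteed)

2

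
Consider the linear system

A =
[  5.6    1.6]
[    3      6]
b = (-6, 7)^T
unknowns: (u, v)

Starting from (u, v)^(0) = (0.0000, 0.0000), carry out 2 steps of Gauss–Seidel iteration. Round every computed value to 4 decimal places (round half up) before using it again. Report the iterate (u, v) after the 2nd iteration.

(-1.5578, 1.9456)

Iteration 1:
  u = (-6 - (1.6)·0.0000) / (5.6) = -1.0714
  v = (7 - (3)·-1.0714) / (6) = 1.7024
Iteration 2:
  u = (-6 - (1.6)·1.7024) / (5.6) = -1.5578
  v = (7 - (3)·-1.5578) / (6) = 1.9456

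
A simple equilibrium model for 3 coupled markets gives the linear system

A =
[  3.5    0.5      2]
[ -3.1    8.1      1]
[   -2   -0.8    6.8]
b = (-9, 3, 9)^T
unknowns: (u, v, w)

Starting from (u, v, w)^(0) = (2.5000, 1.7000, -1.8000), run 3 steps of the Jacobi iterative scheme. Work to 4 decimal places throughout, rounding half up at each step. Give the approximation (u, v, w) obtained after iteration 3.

Iteration 1:
  u = (-9 - (0.5)·1.7000 - (2)·-1.8000) / (3.5) = -1.7857
  v = (3 - (-3.1)·2.5000 - (1)·-1.8000) / (8.1) = 1.5494
  w = (9 - (-2)·2.5000 - (-0.8)·1.7000) / (6.8) = 2.2588
Iteration 2:
  u = (-9 - (0.5)·1.5494 - (2)·2.2588) / (3.5) = -4.0835
  v = (3 - (-3.1)·-1.7857 - (1)·2.2588) / (8.1) = -0.5919
  w = (9 - (-2)·-1.7857 - (-0.8)·1.5494) / (6.8) = 0.9806
Iteration 3:
  u = (-9 - (0.5)·-0.5919 - (2)·0.9806) / (3.5) = -3.0472
  v = (3 - (-3.1)·-4.0835 - (1)·0.9806) / (8.1) = -1.3135
  w = (9 - (-2)·-4.0835 - (-0.8)·-0.5919) / (6.8) = 0.0529

(-3.0472, -1.3135, 0.0529)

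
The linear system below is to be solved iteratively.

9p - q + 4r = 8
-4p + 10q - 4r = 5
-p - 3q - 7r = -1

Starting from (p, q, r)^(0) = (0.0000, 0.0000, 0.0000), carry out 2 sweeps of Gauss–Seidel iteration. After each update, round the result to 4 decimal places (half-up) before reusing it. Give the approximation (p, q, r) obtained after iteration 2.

Iteration 1:
  p = (8 - (-1)·0.0000 - (4)·0.0000) / (9) = 0.8889
  q = (5 - (-4)·0.8889 - (-4)·0.0000) / (10) = 0.8556
  r = (-1 - (-1)·0.8889 - (-3)·0.8556) / (-7) = -0.3508
Iteration 2:
  p = (8 - (-1)·0.8556 - (4)·-0.3508) / (9) = 1.1399
  q = (5 - (-4)·1.1399 - (-4)·-0.3508) / (10) = 0.8156
  r = (-1 - (-1)·1.1399 - (-3)·0.8156) / (-7) = -0.3695

(1.1399, 0.8156, -0.3695)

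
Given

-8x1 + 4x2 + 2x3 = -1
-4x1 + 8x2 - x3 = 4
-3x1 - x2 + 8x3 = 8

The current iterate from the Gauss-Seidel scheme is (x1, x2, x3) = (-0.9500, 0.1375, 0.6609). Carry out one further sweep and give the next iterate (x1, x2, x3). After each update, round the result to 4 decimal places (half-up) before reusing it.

(0.3590, 0.7621, 1.2299)

One sweep:
  x1 = (-1 - (4)·0.1375 - (2)·0.6609) / (-8) = 0.3590
  x2 = (4 - (-4)·0.3590 - (-1)·0.6609) / (8) = 0.7621
  x3 = (8 - (-3)·0.3590 - (-1)·0.7621) / (8) = 1.2299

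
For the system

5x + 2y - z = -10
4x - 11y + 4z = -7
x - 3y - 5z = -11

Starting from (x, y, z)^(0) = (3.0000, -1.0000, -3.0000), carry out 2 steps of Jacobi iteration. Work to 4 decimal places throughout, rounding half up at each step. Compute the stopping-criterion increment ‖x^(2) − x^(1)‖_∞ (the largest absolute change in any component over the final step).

Iteration 1:
  x = (-10 - (2)·-1.0000 - (-1)·-3.0000) / (5) = -2.2000
  y = (-7 - (4)·3.0000 - (4)·-3.0000) / (-11) = 0.6364
  z = (-11 - (1)·3.0000 - (-3)·-1.0000) / (-5) = 3.4000
Iteration 2:
  x = (-10 - (2)·0.6364 - (-1)·3.4000) / (5) = -1.5746
  y = (-7 - (4)·-2.2000 - (4)·3.4000) / (-11) = 1.0727
  z = (-11 - (1)·-2.2000 - (-3)·0.6364) / (-5) = 1.3782
Change: (0.6254, 0.4363, -2.0218) → max |·| = 2.0218

2.0218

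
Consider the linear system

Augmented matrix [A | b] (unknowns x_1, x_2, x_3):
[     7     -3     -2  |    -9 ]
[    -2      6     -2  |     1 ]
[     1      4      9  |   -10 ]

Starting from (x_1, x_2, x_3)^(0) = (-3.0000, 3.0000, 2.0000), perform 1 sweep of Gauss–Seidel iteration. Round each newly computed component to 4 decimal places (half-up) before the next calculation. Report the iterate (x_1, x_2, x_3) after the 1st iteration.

(0.5714, 1.0238, -1.6296)

Iteration 1:
  x_1 = (-9 - (-3)·3.0000 - (-2)·2.0000) / (7) = 0.5714
  x_2 = (1 - (-2)·0.5714 - (-2)·2.0000) / (6) = 1.0238
  x_3 = (-10 - (1)·0.5714 - (4)·1.0238) / (9) = -1.6296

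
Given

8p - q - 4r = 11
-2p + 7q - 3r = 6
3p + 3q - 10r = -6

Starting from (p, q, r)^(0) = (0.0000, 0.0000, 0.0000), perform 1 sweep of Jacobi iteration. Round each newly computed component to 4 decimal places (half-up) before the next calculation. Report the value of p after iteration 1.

Iteration 1:
  p = (11 - (-1)·0.0000 - (-4)·0.0000) / (8) = 1.3750
  q = (6 - (-2)·0.0000 - (-3)·0.0000) / (7) = 0.8571
  r = (-6 - (3)·0.0000 - (3)·0.0000) / (-10) = 0.6000

1.3750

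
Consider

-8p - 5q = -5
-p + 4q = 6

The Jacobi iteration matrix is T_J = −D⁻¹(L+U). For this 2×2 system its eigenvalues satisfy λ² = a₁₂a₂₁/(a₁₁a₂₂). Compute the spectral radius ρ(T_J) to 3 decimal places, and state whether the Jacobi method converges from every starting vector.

a₁₂a₂₁/(a₁₁a₂₂) = (-5)·(-1) / ((-8)·(4)) = -0.156250
ρ = √|-0.156250| = √0.156250 = 0.395
ρ < 1, so Jacobi converges

0.395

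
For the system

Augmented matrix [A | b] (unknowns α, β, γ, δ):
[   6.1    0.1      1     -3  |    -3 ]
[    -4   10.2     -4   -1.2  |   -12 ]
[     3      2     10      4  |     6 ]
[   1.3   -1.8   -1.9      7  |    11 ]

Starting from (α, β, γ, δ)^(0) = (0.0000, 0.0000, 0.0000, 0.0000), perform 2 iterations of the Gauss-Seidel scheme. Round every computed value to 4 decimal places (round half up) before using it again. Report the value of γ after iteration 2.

0.0281

Iteration 1:
  α = (-3 - (0.1)·0.0000 - (1)·0.0000 - (-3)·0.0000) / (6.1) = -0.4918
  β = (-12 - (-4)·-0.4918 - (-4)·0.0000 - (-1.2)·0.0000) / (10.2) = -1.3693
  γ = (6 - (3)·-0.4918 - (2)·-1.3693 - (4)·0.0000) / (10) = 1.0214
  δ = (11 - (1.3)·-0.4918 - (-1.8)·-1.3693 - (-1.9)·1.0214) / (7) = 1.5879
Iteration 2:
  α = (-3 - (0.1)·-1.3693 - (1)·1.0214 - (-3)·1.5879) / (6.1) = 0.1441
  β = (-12 - (-4)·0.1441 - (-4)·1.0214 - (-1.2)·1.5879) / (10.2) = -0.5326
  γ = (6 - (3)·0.1441 - (2)·-0.5326 - (4)·1.5879) / (10) = 0.0281
  δ = (11 - (1.3)·0.1441 - (-1.8)·-0.5326 - (-1.9)·0.0281) / (7) = 1.4153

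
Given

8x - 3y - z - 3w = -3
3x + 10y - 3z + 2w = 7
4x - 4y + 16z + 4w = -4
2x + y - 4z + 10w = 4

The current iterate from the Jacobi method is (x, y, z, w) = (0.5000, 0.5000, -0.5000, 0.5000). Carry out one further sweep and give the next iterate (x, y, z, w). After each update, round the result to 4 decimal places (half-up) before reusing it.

One sweep:
  x = (-3 - (-3)·0.5000 - (-1)·-0.5000 - (-3)·0.5000) / (8) = -0.0625
  y = (7 - (3)·0.5000 - (-3)·-0.5000 - (2)·0.5000) / (10) = 0.3000
  z = (-4 - (4)·0.5000 - (-4)·0.5000 - (4)·0.5000) / (16) = -0.3750
  w = (4 - (2)·0.5000 - (1)·0.5000 - (-4)·-0.5000) / (10) = 0.0500

(-0.0625, 0.3000, -0.3750, 0.0500)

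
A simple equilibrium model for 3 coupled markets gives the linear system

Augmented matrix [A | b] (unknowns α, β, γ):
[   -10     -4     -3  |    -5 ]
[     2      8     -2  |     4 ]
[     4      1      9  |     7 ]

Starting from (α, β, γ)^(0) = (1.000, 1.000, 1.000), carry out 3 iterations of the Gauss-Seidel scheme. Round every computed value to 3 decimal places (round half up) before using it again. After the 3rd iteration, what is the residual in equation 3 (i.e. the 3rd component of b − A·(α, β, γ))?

0.001

Iteration 1:
  α = (-5 - (-4)·1.000 - (-3)·1.000) / (-10) = -0.200
  β = (4 - (2)·-0.200 - (-2)·1.000) / (8) = 0.800
  γ = (7 - (4)·-0.200 - (1)·0.800) / (9) = 0.778
Iteration 2:
  α = (-5 - (-4)·0.800 - (-3)·0.778) / (-10) = -0.053
  β = (4 - (2)·-0.053 - (-2)·0.778) / (8) = 0.708
  γ = (7 - (4)·-0.053 - (1)·0.708) / (9) = 0.723
Iteration 3:
  α = (-5 - (-4)·0.708 - (-3)·0.723) / (-10) = 0.000
  β = (4 - (2)·0.000 - (-2)·0.723) / (8) = 0.681
  γ = (7 - (4)·0.000 - (1)·0.681) / (9) = 0.702
Residual b − A·x = (-0.170, -0.044, 0.001)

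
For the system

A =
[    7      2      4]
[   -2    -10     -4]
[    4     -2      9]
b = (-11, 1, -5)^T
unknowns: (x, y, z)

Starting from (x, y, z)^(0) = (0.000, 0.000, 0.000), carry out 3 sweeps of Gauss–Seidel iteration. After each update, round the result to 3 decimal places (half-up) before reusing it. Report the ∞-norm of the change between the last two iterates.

0.026

Iteration 1:
  x = (-11 - (2)·0.000 - (4)·0.000) / (7) = -1.571
  y = (1 - (-2)·-1.571 - (-4)·0.000) / (-10) = 0.214
  z = (-5 - (4)·-1.571 - (-2)·0.214) / (9) = 0.190
Iteration 2:
  x = (-11 - (2)·0.214 - (4)·0.190) / (7) = -1.741
  y = (1 - (-2)·-1.741 - (-4)·0.190) / (-10) = 0.172
  z = (-5 - (4)·-1.741 - (-2)·0.172) / (9) = 0.256
Iteration 3:
  x = (-11 - (2)·0.172 - (4)·0.256) / (7) = -1.767
  y = (1 - (-2)·-1.767 - (-4)·0.256) / (-10) = 0.151
  z = (-5 - (4)·-1.767 - (-2)·0.151) / (9) = 0.263
Change: (-0.026, -0.021, 0.007) → max |·| = 0.026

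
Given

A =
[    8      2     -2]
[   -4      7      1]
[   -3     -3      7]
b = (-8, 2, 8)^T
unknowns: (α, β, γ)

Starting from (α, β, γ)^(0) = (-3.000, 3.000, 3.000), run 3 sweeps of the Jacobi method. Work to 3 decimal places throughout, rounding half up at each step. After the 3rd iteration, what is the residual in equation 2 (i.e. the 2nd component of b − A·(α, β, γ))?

Iteration 1:
  α = (-8 - (2)·3.000 - (-2)·3.000) / (8) = -1.000
  β = (2 - (-4)·-3.000 - (1)·3.000) / (7) = -1.857
  γ = (8 - (-3)·-3.000 - (-3)·3.000) / (7) = 1.143
Iteration 2:
  α = (-8 - (2)·-1.857 - (-2)·1.143) / (8) = -0.250
  β = (2 - (-4)·-1.000 - (1)·1.143) / (7) = -0.449
  γ = (8 - (-3)·-1.000 - (-3)·-1.857) / (7) = -0.082
Iteration 3:
  α = (-8 - (2)·-0.449 - (-2)·-0.082) / (8) = -0.908
  β = (2 - (-4)·-0.250 - (1)·-0.082) / (7) = 0.155
  γ = (8 - (-3)·-0.250 - (-3)·-0.449) / (7) = 0.843
Residual b − A·x = (0.640, -3.560, -0.160)

-3.560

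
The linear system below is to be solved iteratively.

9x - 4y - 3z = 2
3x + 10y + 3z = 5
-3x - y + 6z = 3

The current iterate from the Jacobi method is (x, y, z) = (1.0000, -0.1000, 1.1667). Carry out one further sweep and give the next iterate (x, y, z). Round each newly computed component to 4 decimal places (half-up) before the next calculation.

(0.5667, -0.1500, 0.9833)

One sweep:
  x = (2 - (-4)·-0.1000 - (-3)·1.1667) / (9) = 0.5667
  y = (5 - (3)·1.0000 - (3)·1.1667) / (10) = -0.1500
  z = (3 - (-3)·1.0000 - (-1)·-0.1000) / (6) = 0.9833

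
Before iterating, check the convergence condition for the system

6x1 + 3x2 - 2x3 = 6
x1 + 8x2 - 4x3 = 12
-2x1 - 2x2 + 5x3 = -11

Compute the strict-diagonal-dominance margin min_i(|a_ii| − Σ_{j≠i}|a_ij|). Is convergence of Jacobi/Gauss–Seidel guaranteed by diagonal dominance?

1

row 1: |6| − (3+2) = 1
row 2: |8| − (1+4) = 3
row 3: |5| − (2+2) = 1
minimum over rows = 1 → strictly diagonally dominant (convergence guaranteed)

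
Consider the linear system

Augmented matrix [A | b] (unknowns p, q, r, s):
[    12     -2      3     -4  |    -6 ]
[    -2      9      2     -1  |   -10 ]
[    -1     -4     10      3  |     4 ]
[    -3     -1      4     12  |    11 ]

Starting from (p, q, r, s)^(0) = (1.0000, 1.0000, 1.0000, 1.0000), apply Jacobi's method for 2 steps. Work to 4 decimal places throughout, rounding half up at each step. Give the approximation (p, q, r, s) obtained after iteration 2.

(-0.5111, -1.1981, -0.3000, 0.5708)

Iteration 1:
  p = (-6 - (-2)·1.0000 - (3)·1.0000 - (-4)·1.0000) / (12) = -0.2500
  q = (-10 - (-2)·1.0000 - (2)·1.0000 - (-1)·1.0000) / (9) = -1.0000
  r = (4 - (-1)·1.0000 - (-4)·1.0000 - (3)·1.0000) / (10) = 0.6000
  s = (11 - (-3)·1.0000 - (-1)·1.0000 - (4)·1.0000) / (12) = 0.9167
Iteration 2:
  p = (-6 - (-2)·-1.0000 - (3)·0.6000 - (-4)·0.9167) / (12) = -0.5111
  q = (-10 - (-2)·-0.2500 - (2)·0.6000 - (-1)·0.9167) / (9) = -1.1981
  r = (4 - (-1)·-0.2500 - (-4)·-1.0000 - (3)·0.9167) / (10) = -0.3000
  s = (11 - (-3)·-0.2500 - (-1)·-1.0000 - (4)·0.6000) / (12) = 0.5708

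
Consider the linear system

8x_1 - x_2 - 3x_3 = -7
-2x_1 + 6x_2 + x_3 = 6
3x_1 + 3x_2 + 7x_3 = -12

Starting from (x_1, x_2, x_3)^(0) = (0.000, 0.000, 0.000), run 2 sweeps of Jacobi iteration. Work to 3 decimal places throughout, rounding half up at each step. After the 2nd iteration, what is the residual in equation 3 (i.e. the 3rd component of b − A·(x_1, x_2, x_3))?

Iteration 1:
  x_1 = (-7 - (-1)·0.000 - (-3)·0.000) / (8) = -0.875
  x_2 = (6 - (-2)·0.000 - (1)·0.000) / (6) = 1.000
  x_3 = (-12 - (3)·0.000 - (3)·0.000) / (7) = -1.714
Iteration 2:
  x_1 = (-7 - (-1)·1.000 - (-3)·-1.714) / (8) = -1.393
  x_2 = (6 - (-2)·-0.875 - (1)·-1.714) / (6) = 0.994
  x_3 = (-12 - (3)·-0.875 - (3)·1.000) / (7) = -1.768
Residual b − A·x = (-0.166, -0.982, 1.573)

1.573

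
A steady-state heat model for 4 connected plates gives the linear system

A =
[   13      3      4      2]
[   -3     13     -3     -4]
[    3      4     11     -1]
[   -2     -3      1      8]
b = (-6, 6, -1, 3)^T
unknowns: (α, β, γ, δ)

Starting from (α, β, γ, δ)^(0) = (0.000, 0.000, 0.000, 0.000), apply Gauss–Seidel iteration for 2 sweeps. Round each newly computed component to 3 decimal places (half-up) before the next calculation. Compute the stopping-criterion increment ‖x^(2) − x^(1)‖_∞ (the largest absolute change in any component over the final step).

0.115

Iteration 1:
  α = (-6 - (3)·0.000 - (4)·0.000 - (2)·0.000) / (13) = -0.462
  β = (6 - (-3)·-0.462 - (-3)·0.000 - (-4)·0.000) / (13) = 0.355
  γ = (-1 - (3)·-0.462 - (4)·0.355 - (-1)·0.000) / (11) = -0.094
  δ = (3 - (-2)·-0.462 - (-3)·0.355 - (1)·-0.094) / (8) = 0.404
Iteration 2:
  α = (-6 - (3)·0.355 - (4)·-0.094 - (2)·0.404) / (13) = -0.577
  β = (6 - (-3)·-0.577 - (-3)·-0.094 - (-4)·0.404) / (13) = 0.431
  γ = (-1 - (3)·-0.577 - (4)·0.431 - (-1)·0.404) / (11) = -0.054
  δ = (3 - (-2)·-0.577 - (-3)·0.431 - (1)·-0.054) / (8) = 0.399
Change: (-0.115, 0.076, 0.040, -0.005) → max |·| = 0.115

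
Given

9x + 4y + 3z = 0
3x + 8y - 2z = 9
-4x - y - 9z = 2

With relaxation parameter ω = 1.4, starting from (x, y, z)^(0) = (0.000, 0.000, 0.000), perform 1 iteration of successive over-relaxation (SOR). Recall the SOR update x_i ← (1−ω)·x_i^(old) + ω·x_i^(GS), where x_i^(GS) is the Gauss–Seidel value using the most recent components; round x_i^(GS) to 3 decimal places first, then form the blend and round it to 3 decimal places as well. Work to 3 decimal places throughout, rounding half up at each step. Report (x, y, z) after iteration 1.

(0.000, 1.575, -0.556)

Iteration 1:
  x: GS value = (0 - (4)·0.000 - (3)·0.000) / (9) = 0.000;  x ← (1−ω)·0.000 + ω·0.000 = 0.000
  y: GS value = (9 - (3)·0.000 - (-2)·0.000) / (8) = 1.125;  y ← (1−ω)·0.000 + ω·1.125 = 1.575
  z: GS value = (2 - (-4)·0.000 - (-1)·1.575) / (-9) = -0.397;  z ← (1−ω)·0.000 + ω·-0.397 = -0.556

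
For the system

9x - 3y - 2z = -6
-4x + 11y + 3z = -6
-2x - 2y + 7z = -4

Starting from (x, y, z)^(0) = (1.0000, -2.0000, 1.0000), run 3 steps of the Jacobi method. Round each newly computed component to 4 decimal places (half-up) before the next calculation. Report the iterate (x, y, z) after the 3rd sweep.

(-1.1316, -0.6344, -1.0641)

Iteration 1:
  x = (-6 - (-3)·-2.0000 - (-2)·1.0000) / (9) = -1.1111
  y = (-6 - (-4)·1.0000 - (3)·1.0000) / (11) = -0.4545
  z = (-4 - (-2)·1.0000 - (-2)·-2.0000) / (7) = -0.8571
Iteration 2:
  x = (-6 - (-3)·-0.4545 - (-2)·-0.8571) / (9) = -1.0086
  y = (-6 - (-4)·-1.1111 - (3)·-0.8571) / (11) = -0.7157
  z = (-4 - (-2)·-1.1111 - (-2)·-0.4545) / (7) = -1.0187
Iteration 3:
  x = (-6 - (-3)·-0.7157 - (-2)·-1.0187) / (9) = -1.1316
  y = (-6 - (-4)·-1.0086 - (3)·-1.0187) / (11) = -0.6344
  z = (-4 - (-2)·-1.0086 - (-2)·-0.7157) / (7) = -1.0641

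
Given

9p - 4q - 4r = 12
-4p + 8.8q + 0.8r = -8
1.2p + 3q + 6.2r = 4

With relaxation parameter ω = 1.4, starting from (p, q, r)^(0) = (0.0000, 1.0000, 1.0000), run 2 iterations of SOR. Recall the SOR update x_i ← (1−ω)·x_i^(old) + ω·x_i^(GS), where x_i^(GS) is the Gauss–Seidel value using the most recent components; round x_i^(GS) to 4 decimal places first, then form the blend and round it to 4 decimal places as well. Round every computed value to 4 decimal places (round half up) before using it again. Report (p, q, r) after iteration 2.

Iteration 1:
  p: GS value = (12 - (-4)·1.0000 - (-4)·1.0000) / (9) = 2.2222;  p ← (1−ω)·0.0000 + ω·2.2222 = 3.1111
  q: GS value = (-8 - (-4)·3.1111 - (0.8)·1.0000) / (8.8) = 0.4141;  q ← (1−ω)·1.0000 + ω·0.4141 = 0.1797
  r: GS value = (4 - (1.2)·3.1111 - (3)·0.1797) / (6.2) = -0.0439;  r ← (1−ω)·1.0000 + ω·-0.0439 = -0.4615
Iteration 2:
  p: GS value = (12 - (-4)·0.1797 - (-4)·-0.4615) / (9) = 1.2081;  p ← (1−ω)·3.1111 + ω·1.2081 = 0.4469
  q: GS value = (-8 - (-4)·0.4469 - (0.8)·-0.4615) / (8.8) = -0.6640;  q ← (1−ω)·0.1797 + ω·-0.6640 = -1.0015
  r: GS value = (4 - (1.2)·0.4469 - (3)·-1.0015) / (6.2) = 1.0433;  r ← (1−ω)·-0.4615 + ω·1.0433 = 1.6452

(0.4469, -1.0015, 1.6452)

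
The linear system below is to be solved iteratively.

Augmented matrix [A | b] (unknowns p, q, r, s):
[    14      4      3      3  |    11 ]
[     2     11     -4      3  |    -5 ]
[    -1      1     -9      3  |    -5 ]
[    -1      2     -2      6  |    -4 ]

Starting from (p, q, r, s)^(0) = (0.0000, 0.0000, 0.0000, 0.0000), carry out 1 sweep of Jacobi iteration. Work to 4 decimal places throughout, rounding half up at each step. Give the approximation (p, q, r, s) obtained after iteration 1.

(0.7857, -0.4545, 0.5556, -0.6667)

Iteration 1:
  p = (11 - (4)·0.0000 - (3)·0.0000 - (3)·0.0000) / (14) = 0.7857
  q = (-5 - (2)·0.0000 - (-4)·0.0000 - (3)·0.0000) / (11) = -0.4545
  r = (-5 - (-1)·0.0000 - (1)·0.0000 - (3)·0.0000) / (-9) = 0.5556
  s = (-4 - (-1)·0.0000 - (2)·0.0000 - (-2)·0.0000) / (6) = -0.6667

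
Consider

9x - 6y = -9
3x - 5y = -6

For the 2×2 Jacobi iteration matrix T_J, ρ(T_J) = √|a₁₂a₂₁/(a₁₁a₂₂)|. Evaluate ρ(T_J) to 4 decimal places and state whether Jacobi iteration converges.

a₁₂a₂₁/(a₁₁a₂₂) = (-6)·(3) / ((9)·(-5)) = 0.400000
ρ = √|0.400000| = √0.400000 = 0.6325
ρ < 1, so Jacobi converges

0.6325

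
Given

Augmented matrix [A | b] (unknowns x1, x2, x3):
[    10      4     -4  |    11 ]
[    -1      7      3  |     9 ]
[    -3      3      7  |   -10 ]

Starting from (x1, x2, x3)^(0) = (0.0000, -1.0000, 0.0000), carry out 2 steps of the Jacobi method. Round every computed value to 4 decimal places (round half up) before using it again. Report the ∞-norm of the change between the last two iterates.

Iteration 1:
  x1 = (11 - (4)·-1.0000 - (-4)·0.0000) / (10) = 1.5000
  x2 = (9 - (-1)·0.0000 - (3)·0.0000) / (7) = 1.2857
  x3 = (-10 - (-3)·0.0000 - (3)·-1.0000) / (7) = -1.0000
Iteration 2:
  x1 = (11 - (4)·1.2857 - (-4)·-1.0000) / (10) = 0.1857
  x2 = (9 - (-1)·1.5000 - (3)·-1.0000) / (7) = 1.9286
  x3 = (-10 - (-3)·1.5000 - (3)·1.2857) / (7) = -1.3367
Change: (-1.3143, 0.6429, -0.3367) → max |·| = 1.3143

1.3143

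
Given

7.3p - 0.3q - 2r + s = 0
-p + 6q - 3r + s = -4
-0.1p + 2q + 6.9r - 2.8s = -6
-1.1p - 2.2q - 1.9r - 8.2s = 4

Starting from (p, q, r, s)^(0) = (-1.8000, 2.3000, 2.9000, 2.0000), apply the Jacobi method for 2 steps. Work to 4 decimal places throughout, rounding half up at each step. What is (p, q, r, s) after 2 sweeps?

Iteration 1:
  p = (0 - (-0.3)·2.3000 - (-2)·2.9000 - (1)·2.0000) / (7.3) = 0.6151
  q = (-4 - (-1)·-1.8000 - (-3)·2.9000 - (1)·2.0000) / (6) = 0.1500
  r = (-6 - (-0.1)·-1.8000 - (2)·2.3000 - (-2.8)·2.0000) / (6.9) = -0.7507
  s = (4 - (-1.1)·-1.8000 - (-2.2)·2.3000 - (-1.9)·2.9000) / (-8.2) = -1.5354
Iteration 2:
  p = (0 - (-0.3)·0.1500 - (-2)·-0.7507 - (1)·-1.5354) / (7.3) = 0.0108
  q = (-4 - (-1)·0.6151 - (-3)·-0.7507 - (1)·-1.5354) / (6) = -0.6836
  r = (-6 - (-0.1)·0.6151 - (2)·0.1500 - (-2.8)·-1.5354) / (6.9) = -1.5272
  s = (4 - (-1.1)·0.6151 - (-2.2)·0.1500 - (-1.9)·-0.7507) / (-8.2) = -0.4366

(0.0108, -0.6836, -1.5272, -0.4366)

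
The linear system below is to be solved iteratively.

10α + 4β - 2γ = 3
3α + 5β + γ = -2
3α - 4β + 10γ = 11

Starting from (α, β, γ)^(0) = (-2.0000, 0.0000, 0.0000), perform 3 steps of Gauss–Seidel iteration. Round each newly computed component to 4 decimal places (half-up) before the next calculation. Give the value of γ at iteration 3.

0.4737

Iteration 1:
  α = (3 - (4)·0.0000 - (-2)·0.0000) / (10) = 0.3000
  β = (-2 - (3)·0.3000 - (1)·0.0000) / (5) = -0.5800
  γ = (11 - (3)·0.3000 - (-4)·-0.5800) / (10) = 0.7780
Iteration 2:
  α = (3 - (4)·-0.5800 - (-2)·0.7780) / (10) = 0.6876
  β = (-2 - (3)·0.6876 - (1)·0.7780) / (5) = -0.9682
  γ = (11 - (3)·0.6876 - (-4)·-0.9682) / (10) = 0.5064
Iteration 3:
  α = (3 - (4)·-0.9682 - (-2)·0.5064) / (10) = 0.7886
  β = (-2 - (3)·0.7886 - (1)·0.5064) / (5) = -0.9744
  γ = (11 - (3)·0.7886 - (-4)·-0.9744) / (10) = 0.4737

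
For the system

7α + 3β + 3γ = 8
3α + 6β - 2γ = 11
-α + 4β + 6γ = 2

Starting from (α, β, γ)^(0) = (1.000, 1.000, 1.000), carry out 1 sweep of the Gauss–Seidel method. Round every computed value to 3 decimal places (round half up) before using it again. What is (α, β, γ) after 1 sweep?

(0.286, 2.024, -0.968)

Iteration 1:
  α = (8 - (3)·1.000 - (3)·1.000) / (7) = 0.286
  β = (11 - (3)·0.286 - (-2)·1.000) / (6) = 2.024
  γ = (2 - (-1)·0.286 - (4)·2.024) / (6) = -0.968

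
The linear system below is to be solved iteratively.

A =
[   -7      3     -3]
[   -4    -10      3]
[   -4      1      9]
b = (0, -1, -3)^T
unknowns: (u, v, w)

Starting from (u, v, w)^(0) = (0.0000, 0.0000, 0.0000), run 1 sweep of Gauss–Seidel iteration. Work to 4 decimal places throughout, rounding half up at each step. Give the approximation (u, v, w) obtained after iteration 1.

Iteration 1:
  u = (0 - (3)·0.0000 - (-3)·0.0000) / (-7) = 0.0000
  v = (-1 - (-4)·0.0000 - (3)·0.0000) / (-10) = 0.1000
  w = (-3 - (-4)·0.0000 - (1)·0.1000) / (9) = -0.3444

(0.0000, 0.1000, -0.3444)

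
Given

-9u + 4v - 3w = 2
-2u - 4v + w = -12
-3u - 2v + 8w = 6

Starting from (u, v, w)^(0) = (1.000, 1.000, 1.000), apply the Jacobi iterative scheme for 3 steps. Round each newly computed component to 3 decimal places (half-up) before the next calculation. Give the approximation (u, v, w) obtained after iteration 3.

Iteration 1:
  u = (2 - (4)·1.000 - (-3)·1.000) / (-9) = -0.111
  v = (-12 - (-2)·1.000 - (1)·1.000) / (-4) = 2.750
  w = (6 - (-3)·1.000 - (-2)·1.000) / (8) = 1.375
Iteration 2:
  u = (2 - (4)·2.750 - (-3)·1.375) / (-9) = 0.542
  v = (-12 - (-2)·-0.111 - (1)·1.375) / (-4) = 3.399
  w = (6 - (-3)·-0.111 - (-2)·2.750) / (8) = 1.396
Iteration 3:
  u = (2 - (4)·3.399 - (-3)·1.396) / (-9) = 0.823
  v = (-12 - (-2)·0.542 - (1)·1.396) / (-4) = 3.078
  w = (6 - (-3)·0.542 - (-2)·3.399) / (8) = 1.803

(0.823, 3.078, 1.803)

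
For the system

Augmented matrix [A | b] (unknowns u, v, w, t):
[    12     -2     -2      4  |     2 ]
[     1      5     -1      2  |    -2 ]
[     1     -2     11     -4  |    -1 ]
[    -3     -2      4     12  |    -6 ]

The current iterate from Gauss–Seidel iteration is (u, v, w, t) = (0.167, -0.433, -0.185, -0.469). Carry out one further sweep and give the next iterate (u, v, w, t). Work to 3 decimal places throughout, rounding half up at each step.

One sweep:
  u = (2 - (-2)·-0.433 - (-2)·-0.185 - (4)·-0.469) / (12) = 0.220
  v = (-2 - (1)·0.220 - (-1)·-0.185 - (2)·-0.469) / (5) = -0.293
  w = (-1 - (1)·0.220 - (-2)·-0.293 - (-4)·-0.469) / (11) = -0.335
  t = (-6 - (-3)·0.220 - (-2)·-0.293 - (4)·-0.335) / (12) = -0.382

(0.220, -0.293, -0.335, -0.382)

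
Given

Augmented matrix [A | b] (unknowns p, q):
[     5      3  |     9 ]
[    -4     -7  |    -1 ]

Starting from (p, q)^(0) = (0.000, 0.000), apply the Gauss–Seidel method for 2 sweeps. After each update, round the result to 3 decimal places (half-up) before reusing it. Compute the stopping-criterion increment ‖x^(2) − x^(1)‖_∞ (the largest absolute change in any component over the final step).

0.532

Iteration 1:
  p = (9 - (3)·0.000) / (5) = 1.800
  q = (-1 - (-4)·1.800) / (-7) = -0.886
Iteration 2:
  p = (9 - (3)·-0.886) / (5) = 2.332
  q = (-1 - (-4)·2.332) / (-7) = -1.190
Change: (0.532, -0.304) → max |·| = 0.532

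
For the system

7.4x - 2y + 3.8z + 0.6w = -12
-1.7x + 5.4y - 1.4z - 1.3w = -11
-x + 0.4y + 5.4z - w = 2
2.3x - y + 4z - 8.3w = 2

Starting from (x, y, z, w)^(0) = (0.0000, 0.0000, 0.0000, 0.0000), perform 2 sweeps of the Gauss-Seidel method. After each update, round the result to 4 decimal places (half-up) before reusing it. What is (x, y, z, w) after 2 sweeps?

(-2.4221, -2.7947, 0.0809, -0.5364)

Iteration 1:
  x = (-12 - (-2)·0.0000 - (3.8)·0.0000 - (0.6)·0.0000) / (7.4) = -1.6216
  y = (-11 - (-1.7)·-1.6216 - (-1.4)·0.0000 - (-1.3)·0.0000) / (5.4) = -2.5475
  z = (2 - (-1)·-1.6216 - (0.4)·-2.5475 - (-1)·0.0000) / (5.4) = 0.2588
  w = (2 - (2.3)·-1.6216 - (-1)·-2.5475 - (4)·0.2588) / (-8.3) = -0.2587
Iteration 2:
  x = (-12 - (-2)·-2.5475 - (3.8)·0.2588 - (0.6)·-0.2587) / (7.4) = -2.4221
  y = (-11 - (-1.7)·-2.4221 - (-1.4)·0.2588 - (-1.3)·-0.2587) / (5.4) = -2.7947
  z = (2 - (-1)·-2.4221 - (0.4)·-2.7947 - (-1)·-0.2587) / (5.4) = 0.0809
  w = (2 - (2.3)·-2.4221 - (-1)·-2.7947 - (4)·0.0809) / (-8.3) = -0.5364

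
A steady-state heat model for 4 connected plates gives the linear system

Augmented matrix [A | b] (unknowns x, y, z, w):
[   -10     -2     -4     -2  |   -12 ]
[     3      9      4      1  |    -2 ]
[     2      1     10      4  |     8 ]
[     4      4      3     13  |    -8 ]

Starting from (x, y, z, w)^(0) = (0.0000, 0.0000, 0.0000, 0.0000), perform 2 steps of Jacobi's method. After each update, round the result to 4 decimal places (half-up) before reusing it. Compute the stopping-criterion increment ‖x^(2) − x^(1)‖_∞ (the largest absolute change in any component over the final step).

0.6872

Iteration 1:
  x = (-12 - (-2)·0.0000 - (-4)·0.0000 - (-2)·0.0000) / (-10) = 1.2000
  y = (-2 - (3)·0.0000 - (4)·0.0000 - (1)·0.0000) / (9) = -0.2222
  z = (8 - (2)·0.0000 - (1)·0.0000 - (4)·0.0000) / (10) = 0.8000
  w = (-8 - (4)·0.0000 - (4)·0.0000 - (3)·0.0000) / (13) = -0.6154
Iteration 2:
  x = (-12 - (-2)·-0.2222 - (-4)·0.8000 - (-2)·-0.6154) / (-10) = 1.0475
  y = (-2 - (3)·1.2000 - (4)·0.8000 - (1)·-0.6154) / (9) = -0.9094
  z = (8 - (2)·1.2000 - (1)·-0.2222 - (4)·-0.6154) / (10) = 0.8284
  w = (-8 - (4)·1.2000 - (4)·-0.2222 - (3)·0.8000) / (13) = -1.1009
Change: (-0.1525, -0.6872, 0.0284, -0.4855) → max |·| = 0.6872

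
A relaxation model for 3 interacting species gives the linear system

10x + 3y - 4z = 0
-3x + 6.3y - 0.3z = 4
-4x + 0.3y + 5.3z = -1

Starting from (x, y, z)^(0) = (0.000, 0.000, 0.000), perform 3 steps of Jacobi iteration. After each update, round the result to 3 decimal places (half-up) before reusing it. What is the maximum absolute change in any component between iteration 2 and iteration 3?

Iteration 1:
  x = (0 - (3)·0.000 - (-4)·0.000) / (10) = 0.000
  y = (4 - (-3)·0.000 - (-0.3)·0.000) / (6.3) = 0.635
  z = (-1 - (-4)·0.000 - (0.3)·0.000) / (5.3) = -0.189
Iteration 2:
  x = (0 - (3)·0.635 - (-4)·-0.189) / (10) = -0.266
  y = (4 - (-3)·0.000 - (-0.3)·-0.189) / (6.3) = 0.626
  z = (-1 - (-4)·0.000 - (0.3)·0.635) / (5.3) = -0.225
Iteration 3:
  x = (0 - (3)·0.626 - (-4)·-0.225) / (10) = -0.278
  y = (4 - (-3)·-0.266 - (-0.3)·-0.225) / (6.3) = 0.498
  z = (-1 - (-4)·-0.266 - (0.3)·0.626) / (5.3) = -0.425
Change: (-0.012, -0.128, -0.200) → max |·| = 0.200

0.200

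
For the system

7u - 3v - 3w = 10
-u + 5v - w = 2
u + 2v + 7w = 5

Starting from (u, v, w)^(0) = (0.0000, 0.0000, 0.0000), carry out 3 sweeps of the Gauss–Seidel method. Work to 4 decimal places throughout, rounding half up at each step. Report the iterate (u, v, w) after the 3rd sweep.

Iteration 1:
  u = (10 - (-3)·0.0000 - (-3)·0.0000) / (7) = 1.4286
  v = (2 - (-1)·1.4286 - (-1)·0.0000) / (5) = 0.6857
  w = (5 - (1)·1.4286 - (2)·0.6857) / (7) = 0.3143
Iteration 2:
  u = (10 - (-3)·0.6857 - (-3)·0.3143) / (7) = 1.8571
  v = (2 - (-1)·1.8571 - (-1)·0.3143) / (5) = 0.8343
  w = (5 - (1)·1.8571 - (2)·0.8343) / (7) = 0.2106
Iteration 3:
  u = (10 - (-3)·0.8343 - (-3)·0.2106) / (7) = 1.8764
  v = (2 - (-1)·1.8764 - (-1)·0.2106) / (5) = 0.8174
  w = (5 - (1)·1.8764 - (2)·0.8174) / (7) = 0.2127

(1.8764, 0.8174, 0.2127)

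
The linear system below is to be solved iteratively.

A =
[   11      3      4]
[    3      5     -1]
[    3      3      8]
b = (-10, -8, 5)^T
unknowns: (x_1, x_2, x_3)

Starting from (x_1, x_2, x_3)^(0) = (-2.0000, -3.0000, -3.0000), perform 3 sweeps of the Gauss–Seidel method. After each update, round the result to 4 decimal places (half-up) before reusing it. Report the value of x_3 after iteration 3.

1.2968

Iteration 1:
  x_1 = (-10 - (3)·-3.0000 - (4)·-3.0000) / (11) = 1.0000
  x_2 = (-8 - (3)·1.0000 - (-1)·-3.0000) / (5) = -2.8000
  x_3 = (5 - (3)·1.0000 - (3)·-2.8000) / (8) = 1.3000
Iteration 2:
  x_1 = (-10 - (3)·-2.8000 - (4)·1.3000) / (11) = -0.6182
  x_2 = (-8 - (3)·-0.6182 - (-1)·1.3000) / (5) = -0.9691
  x_3 = (5 - (3)·-0.6182 - (3)·-0.9691) / (8) = 1.2202
Iteration 3:
  x_1 = (-10 - (3)·-0.9691 - (4)·1.2202) / (11) = -1.0885
  x_2 = (-8 - (3)·-1.0885 - (-1)·1.2202) / (5) = -0.7029
  x_3 = (5 - (3)·-1.0885 - (3)·-0.7029) / (8) = 1.2968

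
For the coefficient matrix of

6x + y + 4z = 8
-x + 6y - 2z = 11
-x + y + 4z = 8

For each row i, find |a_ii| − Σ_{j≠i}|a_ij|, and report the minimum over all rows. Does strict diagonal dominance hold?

row 1: |6| − (1+4) = 1
row 2: |6| − (1+2) = 3
row 3: |4| − (1+1) = 2
minimum over rows = 1 → strictly diagonally dominant (convergence guaranteed)

1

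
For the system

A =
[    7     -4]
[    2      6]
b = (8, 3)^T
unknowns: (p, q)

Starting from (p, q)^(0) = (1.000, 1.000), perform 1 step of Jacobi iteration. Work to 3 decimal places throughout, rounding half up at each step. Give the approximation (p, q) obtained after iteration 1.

(1.714, 0.167)

Iteration 1:
  p = (8 - (-4)·1.000) / (7) = 1.714
  q = (3 - (2)·1.000) / (6) = 0.167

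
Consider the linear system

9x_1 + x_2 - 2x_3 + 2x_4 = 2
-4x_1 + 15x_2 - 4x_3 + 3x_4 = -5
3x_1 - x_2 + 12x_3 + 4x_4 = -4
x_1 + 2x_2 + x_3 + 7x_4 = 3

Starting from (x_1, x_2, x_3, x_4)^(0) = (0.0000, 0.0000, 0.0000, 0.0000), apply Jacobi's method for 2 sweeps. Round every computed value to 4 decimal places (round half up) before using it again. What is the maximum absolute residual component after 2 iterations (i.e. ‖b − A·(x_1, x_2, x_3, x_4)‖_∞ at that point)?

Iteration 1:
  x_1 = (2 - (1)·0.0000 - (-2)·0.0000 - (2)·0.0000) / (9) = 0.2222
  x_2 = (-5 - (-4)·0.0000 - (-4)·0.0000 - (3)·0.0000) / (15) = -0.3333
  x_3 = (-4 - (3)·0.0000 - (-1)·0.0000 - (4)·0.0000) / (12) = -0.3333
  x_4 = (3 - (1)·0.0000 - (2)·0.0000 - (1)·0.0000) / (7) = 0.4286
Iteration 2:
  x_1 = (2 - (1)·-0.3333 - (-2)·-0.3333 - (2)·0.4286) / (9) = 0.0899
  x_2 = (-5 - (-4)·0.2222 - (-4)·-0.3333 - (3)·0.4286) / (15) = -0.4487
  x_3 = (-4 - (3)·0.2222 - (-1)·-0.3333 - (4)·0.4286) / (12) = -0.5595
  x_4 = (3 - (1)·0.2222 - (2)·-0.3333 - (1)·-0.3333) / (7) = 0.5397
Residual b − A·x = (-0.5588, -1.7670, -0.1632, 0.5891); ∞-norm = 1.7670

1.7670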